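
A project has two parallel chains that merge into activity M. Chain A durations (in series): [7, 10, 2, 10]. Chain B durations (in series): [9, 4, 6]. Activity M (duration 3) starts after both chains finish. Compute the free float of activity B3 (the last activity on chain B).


ES(B3) = sum of predecessors on chain B = 13
EF(B3) = ES + duration = 13 + 6 = 19
Successor of B3 is M. ES(M) = max(sum(A), sum(B)) = max(29, 19) = 29
Free float = ES(successor) - EF(current) = 29 - 19 = 10

10


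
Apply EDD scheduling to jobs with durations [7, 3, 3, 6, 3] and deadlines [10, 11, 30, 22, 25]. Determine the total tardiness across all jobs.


Sort by due date (EDD order): [(7, 10), (3, 11), (6, 22), (3, 25), (3, 30)]
Compute completion times and tardiness:
  Job 1: p=7, d=10, C=7, tardiness=max(0,7-10)=0
  Job 2: p=3, d=11, C=10, tardiness=max(0,10-11)=0
  Job 3: p=6, d=22, C=16, tardiness=max(0,16-22)=0
  Job 4: p=3, d=25, C=19, tardiness=max(0,19-25)=0
  Job 5: p=3, d=30, C=22, tardiness=max(0,22-30)=0
Total tardiness = 0

0


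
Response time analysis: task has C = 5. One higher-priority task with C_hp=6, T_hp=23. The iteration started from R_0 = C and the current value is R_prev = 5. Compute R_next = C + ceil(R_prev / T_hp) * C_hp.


R_next = C + ceil(R_prev / T_hp) * C_hp
ceil(5 / 23) = ceil(0.2174) = 1
Interference = 1 * 6 = 6
R_next = 5 + 6 = 11

11


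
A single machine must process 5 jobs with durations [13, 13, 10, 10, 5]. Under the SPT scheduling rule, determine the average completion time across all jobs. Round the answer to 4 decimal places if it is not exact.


Sort jobs by processing time (SPT order): [5, 10, 10, 13, 13]
Compute completion times sequentially:
  Job 1: processing = 5, completes at 5
  Job 2: processing = 10, completes at 15
  Job 3: processing = 10, completes at 25
  Job 4: processing = 13, completes at 38
  Job 5: processing = 13, completes at 51
Sum of completion times = 134
Average completion time = 134/5 = 26.8

26.8


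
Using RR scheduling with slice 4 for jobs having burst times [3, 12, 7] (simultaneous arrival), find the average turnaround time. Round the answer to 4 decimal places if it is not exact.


Time quantum = 4
Execution trace:
  J1 runs 3 units, time = 3
  J2 runs 4 units, time = 7
  J3 runs 4 units, time = 11
  J2 runs 4 units, time = 15
  J3 runs 3 units, time = 18
  J2 runs 4 units, time = 22
Finish times: [3, 22, 18]
Average turnaround = 43/3 = 14.3333

14.3333


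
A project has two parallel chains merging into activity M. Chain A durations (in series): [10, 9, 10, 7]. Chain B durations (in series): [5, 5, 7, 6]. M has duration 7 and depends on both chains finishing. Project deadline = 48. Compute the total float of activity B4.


Forward pass: ES(B4) = sum of predecessors on chain B = 17
EF = ES + duration = 17 + 6 = 23
Backward pass: LF(M) = deadline = 48; LS(M) = 48 - 7 = 41
LF(B4) = LS(M) - sum(successors on chain B) = 41 - 0 = 41
LS = LF - duration = 41 - 6 = 35
Total float = LS - ES = 35 - 17 = 18

18


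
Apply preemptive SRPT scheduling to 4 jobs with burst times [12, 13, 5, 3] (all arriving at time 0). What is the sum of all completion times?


Since all jobs arrive at t=0, SRPT equals SPT ordering.
SPT order: [3, 5, 12, 13]
Completion times:
  Job 1: p=3, C=3
  Job 2: p=5, C=8
  Job 3: p=12, C=20
  Job 4: p=13, C=33
Total completion time = 3 + 8 + 20 + 33 = 64

64


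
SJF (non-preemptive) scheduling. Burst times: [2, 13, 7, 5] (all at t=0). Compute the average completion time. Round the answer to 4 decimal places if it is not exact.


SJF order (ascending): [2, 5, 7, 13]
Completion times:
  Job 1: burst=2, C=2
  Job 2: burst=5, C=7
  Job 3: burst=7, C=14
  Job 4: burst=13, C=27
Average completion = 50/4 = 12.5

12.5


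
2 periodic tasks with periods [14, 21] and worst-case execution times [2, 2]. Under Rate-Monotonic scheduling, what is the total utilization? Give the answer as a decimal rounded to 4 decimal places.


Compute individual utilizations (exact fractions):
  Task 1: C/T = 2/14 = 1/7 (approx. 0.1429)
  Task 2: C/T = 2/21 (approx. 0.0952)
Total utilization U = 1/7 + 2/21 = 5/21
Rounded to 4 decimal places: U = 0.2381
RM (Liu & Layland) bound for 2 tasks = 0.828427; compare with U = 5/21 (approx. 0.238095)
U <= bound, so schedulable by RM sufficient condition.

0.2381


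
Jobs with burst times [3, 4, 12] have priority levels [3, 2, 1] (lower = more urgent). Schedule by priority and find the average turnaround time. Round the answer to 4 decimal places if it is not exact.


Sort by priority (ascending = highest first):
Order: [(1, 12), (2, 4), (3, 3)]
Completion times:
  Priority 1, burst=12, C=12
  Priority 2, burst=4, C=16
  Priority 3, burst=3, C=19
Average turnaround = 47/3 = 15.6667

15.6667


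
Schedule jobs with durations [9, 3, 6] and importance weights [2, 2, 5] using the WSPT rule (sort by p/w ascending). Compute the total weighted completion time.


Compute p/w ratios and sort ascending (WSPT): [(6, 5), (3, 2), (9, 2)]
Compute weighted completion times:
  Job (p=6,w=5): C=6, w*C=5*6=30
  Job (p=3,w=2): C=9, w*C=2*9=18
  Job (p=9,w=2): C=18, w*C=2*18=36
Total weighted completion time = 84

84


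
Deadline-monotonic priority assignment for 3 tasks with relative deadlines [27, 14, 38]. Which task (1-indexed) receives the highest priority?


Sort tasks by relative deadline (ascending):
  Task 2: deadline = 14
  Task 1: deadline = 27
  Task 3: deadline = 38
Priority order (highest first): [2, 1, 3]
Highest priority task = 2

2


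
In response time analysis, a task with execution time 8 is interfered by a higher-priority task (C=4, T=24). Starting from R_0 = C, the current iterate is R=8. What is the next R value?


R_next = C + ceil(R_prev / T_hp) * C_hp
ceil(8 / 24) = ceil(0.3333) = 1
Interference = 1 * 4 = 4
R_next = 8 + 4 = 12

12


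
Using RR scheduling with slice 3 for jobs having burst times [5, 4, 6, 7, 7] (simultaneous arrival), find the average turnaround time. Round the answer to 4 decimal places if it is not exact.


Time quantum = 3
Execution trace:
  J1 runs 3 units, time = 3
  J2 runs 3 units, time = 6
  J3 runs 3 units, time = 9
  J4 runs 3 units, time = 12
  J5 runs 3 units, time = 15
  J1 runs 2 units, time = 17
  J2 runs 1 units, time = 18
  J3 runs 3 units, time = 21
  J4 runs 3 units, time = 24
  J5 runs 3 units, time = 27
  J4 runs 1 units, time = 28
  J5 runs 1 units, time = 29
Finish times: [17, 18, 21, 28, 29]
Average turnaround = 113/5 = 22.6

22.6


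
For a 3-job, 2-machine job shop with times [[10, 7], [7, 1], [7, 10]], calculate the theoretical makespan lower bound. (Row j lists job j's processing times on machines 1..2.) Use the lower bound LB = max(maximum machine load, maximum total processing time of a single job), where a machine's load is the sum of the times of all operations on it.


Machine loads:
  Machine 1: 10 + 7 + 7 = 24
  Machine 2: 7 + 1 + 10 = 18
Max machine load = 24
Job totals:
  Job 1: 17
  Job 2: 8
  Job 3: 17
Max job total = 17
Lower bound = max(24, 17) = 24

24


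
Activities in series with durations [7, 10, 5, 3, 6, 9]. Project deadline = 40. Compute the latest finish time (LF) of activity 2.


LF(activity 2) = deadline - sum of successor durations
Successors: activities 3 through 6 with durations [5, 3, 6, 9]
Sum of successor durations = 23
LF = 40 - 23 = 17

17


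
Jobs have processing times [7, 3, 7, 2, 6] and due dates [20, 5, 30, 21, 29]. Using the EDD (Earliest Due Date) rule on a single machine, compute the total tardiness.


Sort by due date (EDD order): [(3, 5), (7, 20), (2, 21), (6, 29), (7, 30)]
Compute completion times and tardiness:
  Job 1: p=3, d=5, C=3, tardiness=max(0,3-5)=0
  Job 2: p=7, d=20, C=10, tardiness=max(0,10-20)=0
  Job 3: p=2, d=21, C=12, tardiness=max(0,12-21)=0
  Job 4: p=6, d=29, C=18, tardiness=max(0,18-29)=0
  Job 5: p=7, d=30, C=25, tardiness=max(0,25-30)=0
Total tardiness = 0

0


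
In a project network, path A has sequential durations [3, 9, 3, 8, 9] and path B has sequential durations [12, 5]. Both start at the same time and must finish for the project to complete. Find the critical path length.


Path A total = 3 + 9 + 3 + 8 + 9 = 32
Path B total = 12 + 5 = 17
Critical path = longest path = max(32, 17) = 32

32


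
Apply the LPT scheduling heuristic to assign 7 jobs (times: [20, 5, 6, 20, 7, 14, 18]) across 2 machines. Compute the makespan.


Sort jobs in decreasing order (LPT): [20, 20, 18, 14, 7, 6, 5]
Assign each job to the least loaded machine:
  Machine 1: jobs [20, 18, 6], load = 44
  Machine 2: jobs [20, 14, 7, 5], load = 46
Makespan = max load = 46

46


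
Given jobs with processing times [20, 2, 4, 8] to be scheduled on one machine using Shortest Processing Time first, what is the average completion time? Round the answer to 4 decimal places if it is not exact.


Sort jobs by processing time (SPT order): [2, 4, 8, 20]
Compute completion times sequentially:
  Job 1: processing = 2, completes at 2
  Job 2: processing = 4, completes at 6
  Job 3: processing = 8, completes at 14
  Job 4: processing = 20, completes at 34
Sum of completion times = 56
Average completion time = 56/4 = 14.0

14.0


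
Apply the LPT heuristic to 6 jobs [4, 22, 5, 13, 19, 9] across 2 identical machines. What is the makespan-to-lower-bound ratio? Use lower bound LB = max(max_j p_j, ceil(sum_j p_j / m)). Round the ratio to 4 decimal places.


LPT order: [22, 19, 13, 9, 5, 4]
Machine loads after assignment: [36, 36]
LPT makespan = 36
Lower bound = max(max_job, ceil(total/2)) = max(22, 36) = 36
Ratio = 36 / 36 = 1.0

1.0


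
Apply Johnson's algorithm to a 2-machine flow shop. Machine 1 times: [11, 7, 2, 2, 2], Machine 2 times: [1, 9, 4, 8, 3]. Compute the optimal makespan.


Apply Johnson's rule:
  Group 1 (a <= b): [(3, 2, 4), (4, 2, 8), (5, 2, 3), (2, 7, 9)]
  Group 2 (a > b): [(1, 11, 1)]
Optimal job order: [3, 4, 5, 2, 1]
Schedule:
  Job 3: M1 done at 2, M2 done at 6
  Job 4: M1 done at 4, M2 done at 14
  Job 5: M1 done at 6, M2 done at 17
  Job 2: M1 done at 13, M2 done at 26
  Job 1: M1 done at 24, M2 done at 27
Makespan = 27

27


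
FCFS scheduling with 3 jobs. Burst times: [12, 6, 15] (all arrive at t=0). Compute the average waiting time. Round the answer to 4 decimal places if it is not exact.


FCFS order (as given): [12, 6, 15]
Waiting times:
  Job 1: wait = 0
  Job 2: wait = 12
  Job 3: wait = 18
Sum of waiting times = 30
Average waiting time = 30/3 = 10.0

10.0


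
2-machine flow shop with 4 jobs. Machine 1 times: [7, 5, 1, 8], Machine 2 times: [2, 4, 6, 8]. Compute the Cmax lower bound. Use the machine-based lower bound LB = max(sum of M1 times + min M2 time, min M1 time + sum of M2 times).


LB1 = sum(M1 times) + min(M2 times) = 21 + 2 = 23
LB2 = min(M1 times) + sum(M2 times) = 1 + 20 = 21
Lower bound = max(LB1, LB2) = max(23, 21) = 23

23


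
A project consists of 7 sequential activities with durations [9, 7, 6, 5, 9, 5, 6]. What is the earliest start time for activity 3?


Activity 3 starts after activities 1 through 2 complete.
Predecessor durations: [9, 7]
ES = 9 + 7 = 16

16


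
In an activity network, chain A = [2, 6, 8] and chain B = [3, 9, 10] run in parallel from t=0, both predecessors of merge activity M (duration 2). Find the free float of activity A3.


ES(A3) = sum of predecessors on chain A = 8
EF(A3) = ES + duration = 8 + 8 = 16
Successor of A3 is M. ES(M) = max(sum(A), sum(B)) = max(16, 22) = 22
Free float = ES(successor) - EF(current) = 22 - 16 = 6

6


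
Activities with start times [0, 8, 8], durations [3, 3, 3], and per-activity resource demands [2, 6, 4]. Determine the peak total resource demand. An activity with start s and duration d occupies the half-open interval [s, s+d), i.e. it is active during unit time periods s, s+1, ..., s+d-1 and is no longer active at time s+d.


Each activity i is active on [start_i, start_i + duration_i).
Compute total resource usage per time slot:
  t=0: active resources = [2], total = 2
  t=1: active resources = [2], total = 2
  t=2: active resources = [2], total = 2
  t=3: active resources = [], total = 0
  t=4: active resources = [], total = 0
  t=5: active resources = [], total = 0
  t=6: active resources = [], total = 0
  t=7: active resources = [], total = 0
  t=8: active resources = [6, 4], total = 10
  t=9: active resources = [6, 4], total = 10
  t=10: active resources = [6, 4], total = 10
Peak resource demand = 10

10


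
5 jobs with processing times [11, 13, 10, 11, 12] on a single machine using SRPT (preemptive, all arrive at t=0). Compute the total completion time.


Since all jobs arrive at t=0, SRPT equals SPT ordering.
SPT order: [10, 11, 11, 12, 13]
Completion times:
  Job 1: p=10, C=10
  Job 2: p=11, C=21
  Job 3: p=11, C=32
  Job 4: p=12, C=44
  Job 5: p=13, C=57
Total completion time = 10 + 21 + 32 + 44 + 57 = 164

164


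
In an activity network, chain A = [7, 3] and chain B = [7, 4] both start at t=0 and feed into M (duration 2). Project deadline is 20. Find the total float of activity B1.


Forward pass: ES(B1) = sum of predecessors on chain B = 0
EF = ES + duration = 0 + 7 = 7
Backward pass: LF(M) = deadline = 20; LS(M) = 20 - 2 = 18
LF(B1) = LS(M) - sum(successors on chain B) = 18 - 4 = 14
LS = LF - duration = 14 - 7 = 7
Total float = LS - ES = 7 - 0 = 7

7


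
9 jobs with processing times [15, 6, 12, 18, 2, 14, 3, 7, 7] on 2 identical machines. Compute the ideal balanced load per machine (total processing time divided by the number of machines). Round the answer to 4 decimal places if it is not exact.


Total processing time = 15 + 6 + 12 + 18 + 2 + 14 + 3 + 7 + 7 = 84
Number of machines = 2
Ideal balanced load = 84 / 2 = 42.0

42.0


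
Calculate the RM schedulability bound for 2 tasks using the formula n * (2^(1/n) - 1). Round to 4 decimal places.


Compute 2^(1/2) = 1.4142135624
Subtract 1: 1.4142135624 - 1 = 0.4142135624
Multiply by n: 2 * 0.4142135624 = 0.8284271248
Round to 4 dp: 0.8284

0.8284


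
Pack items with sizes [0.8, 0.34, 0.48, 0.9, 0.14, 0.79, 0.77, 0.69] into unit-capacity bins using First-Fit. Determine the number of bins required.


Place items sequentially using First-Fit:
  Item 0.8 -> new Bin 1
  Item 0.34 -> new Bin 2
  Item 0.48 -> Bin 2 (now 0.82)
  Item 0.9 -> new Bin 3
  Item 0.14 -> Bin 1 (now 0.94)
  Item 0.79 -> new Bin 4
  Item 0.77 -> new Bin 5
  Item 0.69 -> new Bin 6
Total bins used = 6

6


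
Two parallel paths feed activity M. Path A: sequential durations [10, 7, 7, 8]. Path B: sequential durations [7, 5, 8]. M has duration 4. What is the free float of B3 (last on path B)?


ES(B3) = sum of predecessors on chain B = 12
EF(B3) = ES + duration = 12 + 8 = 20
Successor of B3 is M. ES(M) = max(sum(A), sum(B)) = max(32, 20) = 32
Free float = ES(successor) - EF(current) = 32 - 20 = 12

12


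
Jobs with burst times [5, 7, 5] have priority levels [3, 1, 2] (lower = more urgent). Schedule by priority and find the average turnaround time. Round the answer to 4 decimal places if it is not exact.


Sort by priority (ascending = highest first):
Order: [(1, 7), (2, 5), (3, 5)]
Completion times:
  Priority 1, burst=7, C=7
  Priority 2, burst=5, C=12
  Priority 3, burst=5, C=17
Average turnaround = 36/3 = 12.0

12.0


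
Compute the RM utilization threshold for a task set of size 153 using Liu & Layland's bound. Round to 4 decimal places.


Compute 2^(1/153) = 1.0045406514
Subtract 1: 1.0045406514 - 1 = 0.0045406514
Multiply by n: 153 * 0.0045406514 = 0.6947196642
Round to 4 dp: 0.6947

0.6947


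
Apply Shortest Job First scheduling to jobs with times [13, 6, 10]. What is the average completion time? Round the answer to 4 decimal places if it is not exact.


SJF order (ascending): [6, 10, 13]
Completion times:
  Job 1: burst=6, C=6
  Job 2: burst=10, C=16
  Job 3: burst=13, C=29
Average completion = 51/3 = 17.0

17.0


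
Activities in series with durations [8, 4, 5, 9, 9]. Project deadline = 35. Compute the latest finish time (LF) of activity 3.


LF(activity 3) = deadline - sum of successor durations
Successors: activities 4 through 5 with durations [9, 9]
Sum of successor durations = 18
LF = 35 - 18 = 17

17


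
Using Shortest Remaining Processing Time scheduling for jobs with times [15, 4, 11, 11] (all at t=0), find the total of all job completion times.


Since all jobs arrive at t=0, SRPT equals SPT ordering.
SPT order: [4, 11, 11, 15]
Completion times:
  Job 1: p=4, C=4
  Job 2: p=11, C=15
  Job 3: p=11, C=26
  Job 4: p=15, C=41
Total completion time = 4 + 15 + 26 + 41 = 86

86


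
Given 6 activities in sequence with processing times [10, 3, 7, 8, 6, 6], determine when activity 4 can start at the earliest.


Activity 4 starts after activities 1 through 3 complete.
Predecessor durations: [10, 3, 7]
ES = 10 + 3 + 7 = 20

20


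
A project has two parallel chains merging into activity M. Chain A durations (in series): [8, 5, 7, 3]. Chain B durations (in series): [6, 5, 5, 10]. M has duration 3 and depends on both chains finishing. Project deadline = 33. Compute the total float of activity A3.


Forward pass: ES(A3) = sum of predecessors on chain A = 13
EF = ES + duration = 13 + 7 = 20
Backward pass: LF(M) = deadline = 33; LS(M) = 33 - 3 = 30
LF(A3) = LS(M) - sum(successors on chain A) = 30 - 3 = 27
LS = LF - duration = 27 - 7 = 20
Total float = LS - ES = 20 - 13 = 7

7


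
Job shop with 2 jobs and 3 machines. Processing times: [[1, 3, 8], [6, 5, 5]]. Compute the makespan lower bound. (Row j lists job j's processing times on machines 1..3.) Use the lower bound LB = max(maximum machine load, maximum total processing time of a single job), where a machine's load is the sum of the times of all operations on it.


Machine loads:
  Machine 1: 1 + 6 = 7
  Machine 2: 3 + 5 = 8
  Machine 3: 8 + 5 = 13
Max machine load = 13
Job totals:
  Job 1: 12
  Job 2: 16
Max job total = 16
Lower bound = max(13, 16) = 16

16


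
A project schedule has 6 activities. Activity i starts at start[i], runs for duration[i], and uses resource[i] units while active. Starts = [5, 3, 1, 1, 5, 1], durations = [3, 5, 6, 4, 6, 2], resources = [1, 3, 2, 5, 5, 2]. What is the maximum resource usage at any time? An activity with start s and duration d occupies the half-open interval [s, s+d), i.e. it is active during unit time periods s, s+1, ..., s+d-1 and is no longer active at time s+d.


Each activity i is active on [start_i, start_i + duration_i).
Compute total resource usage per time slot:
  t=0: active resources = [], total = 0
  t=1: active resources = [2, 5, 2], total = 9
  t=2: active resources = [2, 5, 2], total = 9
  t=3: active resources = [3, 2, 5], total = 10
  t=4: active resources = [3, 2, 5], total = 10
  t=5: active resources = [1, 3, 2, 5], total = 11
  t=6: active resources = [1, 3, 2, 5], total = 11
  t=7: active resources = [1, 3, 5], total = 9
  t=8: active resources = [5], total = 5
  t=9: active resources = [5], total = 5
  t=10: active resources = [5], total = 5
Peak resource demand = 11

11


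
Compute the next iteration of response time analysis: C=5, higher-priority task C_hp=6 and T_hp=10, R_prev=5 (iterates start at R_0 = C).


R_next = C + ceil(R_prev / T_hp) * C_hp
ceil(5 / 10) = ceil(0.5) = 1
Interference = 1 * 6 = 6
R_next = 5 + 6 = 11

11


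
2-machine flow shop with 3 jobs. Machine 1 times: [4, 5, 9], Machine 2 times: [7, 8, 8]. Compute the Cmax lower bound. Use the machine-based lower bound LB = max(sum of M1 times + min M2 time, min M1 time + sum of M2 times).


LB1 = sum(M1 times) + min(M2 times) = 18 + 7 = 25
LB2 = min(M1 times) + sum(M2 times) = 4 + 23 = 27
Lower bound = max(LB1, LB2) = max(25, 27) = 27

27


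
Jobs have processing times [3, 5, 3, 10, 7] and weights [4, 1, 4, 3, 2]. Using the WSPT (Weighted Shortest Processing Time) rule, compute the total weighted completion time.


Compute p/w ratios and sort ascending (WSPT): [(3, 4), (3, 4), (10, 3), (7, 2), (5, 1)]
Compute weighted completion times:
  Job (p=3,w=4): C=3, w*C=4*3=12
  Job (p=3,w=4): C=6, w*C=4*6=24
  Job (p=10,w=3): C=16, w*C=3*16=48
  Job (p=7,w=2): C=23, w*C=2*23=46
  Job (p=5,w=1): C=28, w*C=1*28=28
Total weighted completion time = 158

158


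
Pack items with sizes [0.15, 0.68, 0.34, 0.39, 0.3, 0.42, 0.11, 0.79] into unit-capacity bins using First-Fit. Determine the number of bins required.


Place items sequentially using First-Fit:
  Item 0.15 -> new Bin 1
  Item 0.68 -> Bin 1 (now 0.83)
  Item 0.34 -> new Bin 2
  Item 0.39 -> Bin 2 (now 0.73)
  Item 0.3 -> new Bin 3
  Item 0.42 -> Bin 3 (now 0.72)
  Item 0.11 -> Bin 1 (now 0.94)
  Item 0.79 -> new Bin 4
Total bins used = 4

4


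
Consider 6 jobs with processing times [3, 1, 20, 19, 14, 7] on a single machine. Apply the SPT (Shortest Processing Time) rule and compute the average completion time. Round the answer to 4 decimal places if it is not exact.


Sort jobs by processing time (SPT order): [1, 3, 7, 14, 19, 20]
Compute completion times sequentially:
  Job 1: processing = 1, completes at 1
  Job 2: processing = 3, completes at 4
  Job 3: processing = 7, completes at 11
  Job 4: processing = 14, completes at 25
  Job 5: processing = 19, completes at 44
  Job 6: processing = 20, completes at 64
Sum of completion times = 149
Average completion time = 149/6 = 24.8333

24.8333


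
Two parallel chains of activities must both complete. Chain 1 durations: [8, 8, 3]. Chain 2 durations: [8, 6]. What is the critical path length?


Path A total = 8 + 8 + 3 = 19
Path B total = 8 + 6 = 14
Critical path = longest path = max(19, 14) = 19

19


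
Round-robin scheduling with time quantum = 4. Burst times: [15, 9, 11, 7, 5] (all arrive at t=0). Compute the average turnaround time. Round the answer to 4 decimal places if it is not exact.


Time quantum = 4
Execution trace:
  J1 runs 4 units, time = 4
  J2 runs 4 units, time = 8
  J3 runs 4 units, time = 12
  J4 runs 4 units, time = 16
  J5 runs 4 units, time = 20
  J1 runs 4 units, time = 24
  J2 runs 4 units, time = 28
  J3 runs 4 units, time = 32
  J4 runs 3 units, time = 35
  J5 runs 1 units, time = 36
  J1 runs 4 units, time = 40
  J2 runs 1 units, time = 41
  J3 runs 3 units, time = 44
  J1 runs 3 units, time = 47
Finish times: [47, 41, 44, 35, 36]
Average turnaround = 203/5 = 40.6

40.6


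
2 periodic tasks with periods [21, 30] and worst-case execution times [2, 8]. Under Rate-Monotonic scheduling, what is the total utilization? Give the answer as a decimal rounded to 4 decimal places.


Compute individual utilizations (exact fractions):
  Task 1: C/T = 2/21 (approx. 0.0952)
  Task 2: C/T = 8/30 = 4/15 (approx. 0.2667)
Total utilization U = 2/21 + 4/15 = 38/105
Rounded to 4 decimal places: U = 0.3619
RM (Liu & Layland) bound for 2 tasks = 0.828427; compare with U = 38/105 (approx. 0.361905)
U <= bound, so schedulable by RM sufficient condition.

0.3619


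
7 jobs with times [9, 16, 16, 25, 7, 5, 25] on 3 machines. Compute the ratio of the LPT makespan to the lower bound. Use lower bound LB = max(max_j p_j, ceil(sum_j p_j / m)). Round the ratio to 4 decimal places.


LPT order: [25, 25, 16, 16, 9, 7, 5]
Machine loads after assignment: [34, 37, 32]
LPT makespan = 37
Lower bound = max(max_job, ceil(total/3)) = max(25, 35) = 35
Ratio = 37 / 35 = 1.0571

1.0571


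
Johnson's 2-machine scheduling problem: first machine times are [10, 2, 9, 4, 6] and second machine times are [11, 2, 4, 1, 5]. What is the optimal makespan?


Apply Johnson's rule:
  Group 1 (a <= b): [(2, 2, 2), (1, 10, 11)]
  Group 2 (a > b): [(5, 6, 5), (3, 9, 4), (4, 4, 1)]
Optimal job order: [2, 1, 5, 3, 4]
Schedule:
  Job 2: M1 done at 2, M2 done at 4
  Job 1: M1 done at 12, M2 done at 23
  Job 5: M1 done at 18, M2 done at 28
  Job 3: M1 done at 27, M2 done at 32
  Job 4: M1 done at 31, M2 done at 33
Makespan = 33

33


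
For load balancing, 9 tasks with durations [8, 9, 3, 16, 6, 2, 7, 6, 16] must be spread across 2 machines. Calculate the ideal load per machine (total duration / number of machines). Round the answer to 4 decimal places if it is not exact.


Total processing time = 8 + 9 + 3 + 16 + 6 + 2 + 7 + 6 + 16 = 73
Number of machines = 2
Ideal balanced load = 73 / 2 = 36.5

36.5


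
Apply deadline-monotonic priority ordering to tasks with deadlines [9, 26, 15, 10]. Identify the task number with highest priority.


Sort tasks by relative deadline (ascending):
  Task 1: deadline = 9
  Task 4: deadline = 10
  Task 3: deadline = 15
  Task 2: deadline = 26
Priority order (highest first): [1, 4, 3, 2]
Highest priority task = 1

1


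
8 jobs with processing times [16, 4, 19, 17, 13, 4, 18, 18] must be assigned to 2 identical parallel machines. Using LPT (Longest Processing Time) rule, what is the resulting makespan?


Sort jobs in decreasing order (LPT): [19, 18, 18, 17, 16, 13, 4, 4]
Assign each job to the least loaded machine:
  Machine 1: jobs [19, 17, 16, 4], load = 56
  Machine 2: jobs [18, 18, 13, 4], load = 53
Makespan = max load = 56

56


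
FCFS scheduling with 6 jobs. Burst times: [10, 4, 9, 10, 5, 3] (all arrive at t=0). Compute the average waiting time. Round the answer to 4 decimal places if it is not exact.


FCFS order (as given): [10, 4, 9, 10, 5, 3]
Waiting times:
  Job 1: wait = 0
  Job 2: wait = 10
  Job 3: wait = 14
  Job 4: wait = 23
  Job 5: wait = 33
  Job 6: wait = 38
Sum of waiting times = 118
Average waiting time = 118/6 = 19.6667

19.6667


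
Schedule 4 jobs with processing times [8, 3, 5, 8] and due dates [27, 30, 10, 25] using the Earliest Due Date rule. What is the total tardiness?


Sort by due date (EDD order): [(5, 10), (8, 25), (8, 27), (3, 30)]
Compute completion times and tardiness:
  Job 1: p=5, d=10, C=5, tardiness=max(0,5-10)=0
  Job 2: p=8, d=25, C=13, tardiness=max(0,13-25)=0
  Job 3: p=8, d=27, C=21, tardiness=max(0,21-27)=0
  Job 4: p=3, d=30, C=24, tardiness=max(0,24-30)=0
Total tardiness = 0

0


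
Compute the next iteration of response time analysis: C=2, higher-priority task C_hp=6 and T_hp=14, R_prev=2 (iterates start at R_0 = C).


R_next = C + ceil(R_prev / T_hp) * C_hp
ceil(2 / 14) = ceil(0.1429) = 1
Interference = 1 * 6 = 6
R_next = 2 + 6 = 8

8


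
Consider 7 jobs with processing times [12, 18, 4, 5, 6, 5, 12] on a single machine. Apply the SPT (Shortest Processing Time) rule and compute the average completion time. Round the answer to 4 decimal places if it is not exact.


Sort jobs by processing time (SPT order): [4, 5, 5, 6, 12, 12, 18]
Compute completion times sequentially:
  Job 1: processing = 4, completes at 4
  Job 2: processing = 5, completes at 9
  Job 3: processing = 5, completes at 14
  Job 4: processing = 6, completes at 20
  Job 5: processing = 12, completes at 32
  Job 6: processing = 12, completes at 44
  Job 7: processing = 18, completes at 62
Sum of completion times = 185
Average completion time = 185/7 = 26.4286

26.4286


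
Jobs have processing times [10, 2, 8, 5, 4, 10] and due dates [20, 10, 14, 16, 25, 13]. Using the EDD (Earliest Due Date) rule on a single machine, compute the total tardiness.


Sort by due date (EDD order): [(2, 10), (10, 13), (8, 14), (5, 16), (10, 20), (4, 25)]
Compute completion times and tardiness:
  Job 1: p=2, d=10, C=2, tardiness=max(0,2-10)=0
  Job 2: p=10, d=13, C=12, tardiness=max(0,12-13)=0
  Job 3: p=8, d=14, C=20, tardiness=max(0,20-14)=6
  Job 4: p=5, d=16, C=25, tardiness=max(0,25-16)=9
  Job 5: p=10, d=20, C=35, tardiness=max(0,35-20)=15
  Job 6: p=4, d=25, C=39, tardiness=max(0,39-25)=14
Total tardiness = 44

44


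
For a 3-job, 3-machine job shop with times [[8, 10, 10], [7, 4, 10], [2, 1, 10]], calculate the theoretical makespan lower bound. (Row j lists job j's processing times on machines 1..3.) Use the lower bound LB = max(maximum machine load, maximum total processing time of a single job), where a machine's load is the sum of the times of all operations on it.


Machine loads:
  Machine 1: 8 + 7 + 2 = 17
  Machine 2: 10 + 4 + 1 = 15
  Machine 3: 10 + 10 + 10 = 30
Max machine load = 30
Job totals:
  Job 1: 28
  Job 2: 21
  Job 3: 13
Max job total = 28
Lower bound = max(30, 28) = 30

30


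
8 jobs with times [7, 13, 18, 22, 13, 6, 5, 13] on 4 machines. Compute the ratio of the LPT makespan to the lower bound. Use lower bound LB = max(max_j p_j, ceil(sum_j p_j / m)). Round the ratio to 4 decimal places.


LPT order: [22, 18, 13, 13, 13, 7, 6, 5]
Machine loads after assignment: [22, 24, 26, 25]
LPT makespan = 26
Lower bound = max(max_job, ceil(total/4)) = max(22, 25) = 25
Ratio = 26 / 25 = 1.04

1.04


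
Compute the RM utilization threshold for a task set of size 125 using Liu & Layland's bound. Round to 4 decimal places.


Compute 2^(1/125) = 1.0055605804
Subtract 1: 1.0055605804 - 1 = 0.0055605804
Multiply by n: 125 * 0.0055605804 = 0.6950725500
Round to 4 dp: 0.6951

0.6951


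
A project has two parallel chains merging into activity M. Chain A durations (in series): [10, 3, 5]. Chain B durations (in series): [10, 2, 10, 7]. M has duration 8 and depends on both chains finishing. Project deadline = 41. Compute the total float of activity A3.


Forward pass: ES(A3) = sum of predecessors on chain A = 13
EF = ES + duration = 13 + 5 = 18
Backward pass: LF(M) = deadline = 41; LS(M) = 41 - 8 = 33
LF(A3) = LS(M) - sum(successors on chain A) = 33 - 0 = 33
LS = LF - duration = 33 - 5 = 28
Total float = LS - ES = 28 - 13 = 15

15


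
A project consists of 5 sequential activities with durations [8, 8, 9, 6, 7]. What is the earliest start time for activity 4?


Activity 4 starts after activities 1 through 3 complete.
Predecessor durations: [8, 8, 9]
ES = 8 + 8 + 9 = 25

25


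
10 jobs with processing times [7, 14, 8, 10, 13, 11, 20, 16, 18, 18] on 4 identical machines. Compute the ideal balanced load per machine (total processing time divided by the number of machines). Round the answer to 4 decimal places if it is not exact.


Total processing time = 7 + 14 + 8 + 10 + 13 + 11 + 20 + 16 + 18 + 18 = 135
Number of machines = 4
Ideal balanced load = 135 / 4 = 33.75

33.75


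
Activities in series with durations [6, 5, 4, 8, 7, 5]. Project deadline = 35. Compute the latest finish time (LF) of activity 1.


LF(activity 1) = deadline - sum of successor durations
Successors: activities 2 through 6 with durations [5, 4, 8, 7, 5]
Sum of successor durations = 29
LF = 35 - 29 = 6

6


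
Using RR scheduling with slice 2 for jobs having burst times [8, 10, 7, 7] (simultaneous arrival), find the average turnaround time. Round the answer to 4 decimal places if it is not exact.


Time quantum = 2
Execution trace:
  J1 runs 2 units, time = 2
  J2 runs 2 units, time = 4
  J3 runs 2 units, time = 6
  J4 runs 2 units, time = 8
  J1 runs 2 units, time = 10
  J2 runs 2 units, time = 12
  J3 runs 2 units, time = 14
  J4 runs 2 units, time = 16
  J1 runs 2 units, time = 18
  J2 runs 2 units, time = 20
  J3 runs 2 units, time = 22
  J4 runs 2 units, time = 24
  J1 runs 2 units, time = 26
  J2 runs 2 units, time = 28
  J3 runs 1 units, time = 29
  J4 runs 1 units, time = 30
  J2 runs 2 units, time = 32
Finish times: [26, 32, 29, 30]
Average turnaround = 117/4 = 29.25

29.25


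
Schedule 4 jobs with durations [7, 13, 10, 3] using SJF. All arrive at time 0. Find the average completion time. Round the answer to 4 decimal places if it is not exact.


SJF order (ascending): [3, 7, 10, 13]
Completion times:
  Job 1: burst=3, C=3
  Job 2: burst=7, C=10
  Job 3: burst=10, C=20
  Job 4: burst=13, C=33
Average completion = 66/4 = 16.5

16.5


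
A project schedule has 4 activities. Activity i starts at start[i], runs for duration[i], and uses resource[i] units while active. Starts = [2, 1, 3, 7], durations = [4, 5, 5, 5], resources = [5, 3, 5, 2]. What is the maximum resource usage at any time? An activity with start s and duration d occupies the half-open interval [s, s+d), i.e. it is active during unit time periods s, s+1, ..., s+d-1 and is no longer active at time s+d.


Each activity i is active on [start_i, start_i + duration_i).
Compute total resource usage per time slot:
  t=0: active resources = [], total = 0
  t=1: active resources = [3], total = 3
  t=2: active resources = [5, 3], total = 8
  t=3: active resources = [5, 3, 5], total = 13
  t=4: active resources = [5, 3, 5], total = 13
  t=5: active resources = [5, 3, 5], total = 13
  t=6: active resources = [5], total = 5
  t=7: active resources = [5, 2], total = 7
  t=8: active resources = [2], total = 2
  t=9: active resources = [2], total = 2
  t=10: active resources = [2], total = 2
  t=11: active resources = [2], total = 2
Peak resource demand = 13

13


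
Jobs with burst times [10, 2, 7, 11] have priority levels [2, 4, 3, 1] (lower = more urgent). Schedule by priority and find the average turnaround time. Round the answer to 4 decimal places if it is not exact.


Sort by priority (ascending = highest first):
Order: [(1, 11), (2, 10), (3, 7), (4, 2)]
Completion times:
  Priority 1, burst=11, C=11
  Priority 2, burst=10, C=21
  Priority 3, burst=7, C=28
  Priority 4, burst=2, C=30
Average turnaround = 90/4 = 22.5

22.5


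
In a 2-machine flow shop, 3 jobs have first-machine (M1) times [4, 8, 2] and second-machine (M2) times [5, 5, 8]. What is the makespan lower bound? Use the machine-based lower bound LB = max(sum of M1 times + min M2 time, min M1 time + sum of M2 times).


LB1 = sum(M1 times) + min(M2 times) = 14 + 5 = 19
LB2 = min(M1 times) + sum(M2 times) = 2 + 18 = 20
Lower bound = max(LB1, LB2) = max(19, 20) = 20

20


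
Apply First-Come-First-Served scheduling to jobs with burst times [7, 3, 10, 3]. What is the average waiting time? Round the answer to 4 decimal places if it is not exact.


FCFS order (as given): [7, 3, 10, 3]
Waiting times:
  Job 1: wait = 0
  Job 2: wait = 7
  Job 3: wait = 10
  Job 4: wait = 20
Sum of waiting times = 37
Average waiting time = 37/4 = 9.25

9.25


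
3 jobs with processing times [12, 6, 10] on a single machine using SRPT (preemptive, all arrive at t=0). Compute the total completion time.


Since all jobs arrive at t=0, SRPT equals SPT ordering.
SPT order: [6, 10, 12]
Completion times:
  Job 1: p=6, C=6
  Job 2: p=10, C=16
  Job 3: p=12, C=28
Total completion time = 6 + 16 + 28 = 50

50


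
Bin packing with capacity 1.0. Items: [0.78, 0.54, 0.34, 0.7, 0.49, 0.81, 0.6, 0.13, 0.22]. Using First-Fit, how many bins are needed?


Place items sequentially using First-Fit:
  Item 0.78 -> new Bin 1
  Item 0.54 -> new Bin 2
  Item 0.34 -> Bin 2 (now 0.88)
  Item 0.7 -> new Bin 3
  Item 0.49 -> new Bin 4
  Item 0.81 -> new Bin 5
  Item 0.6 -> new Bin 6
  Item 0.13 -> Bin 1 (now 0.91)
  Item 0.22 -> Bin 3 (now 0.92)
Total bins used = 6

6


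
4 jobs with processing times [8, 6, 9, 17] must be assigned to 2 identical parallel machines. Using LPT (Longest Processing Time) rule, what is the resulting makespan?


Sort jobs in decreasing order (LPT): [17, 9, 8, 6]
Assign each job to the least loaded machine:
  Machine 1: jobs [17, 6], load = 23
  Machine 2: jobs [9, 8], load = 17
Makespan = max load = 23

23


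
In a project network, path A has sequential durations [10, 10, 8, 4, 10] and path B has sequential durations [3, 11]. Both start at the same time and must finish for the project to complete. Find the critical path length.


Path A total = 10 + 10 + 8 + 4 + 10 = 42
Path B total = 3 + 11 = 14
Critical path = longest path = max(42, 14) = 42

42


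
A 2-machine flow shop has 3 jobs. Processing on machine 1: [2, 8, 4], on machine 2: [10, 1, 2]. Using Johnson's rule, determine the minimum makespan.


Apply Johnson's rule:
  Group 1 (a <= b): [(1, 2, 10)]
  Group 2 (a > b): [(3, 4, 2), (2, 8, 1)]
Optimal job order: [1, 3, 2]
Schedule:
  Job 1: M1 done at 2, M2 done at 12
  Job 3: M1 done at 6, M2 done at 14
  Job 2: M1 done at 14, M2 done at 15
Makespan = 15

15


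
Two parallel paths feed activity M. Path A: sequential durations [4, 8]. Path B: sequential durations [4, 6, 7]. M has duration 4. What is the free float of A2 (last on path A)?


ES(A2) = sum of predecessors on chain A = 4
EF(A2) = ES + duration = 4 + 8 = 12
Successor of A2 is M. ES(M) = max(sum(A), sum(B)) = max(12, 17) = 17
Free float = ES(successor) - EF(current) = 17 - 12 = 5

5


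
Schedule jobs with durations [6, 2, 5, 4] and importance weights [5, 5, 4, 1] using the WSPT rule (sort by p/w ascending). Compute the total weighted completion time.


Compute p/w ratios and sort ascending (WSPT): [(2, 5), (6, 5), (5, 4), (4, 1)]
Compute weighted completion times:
  Job (p=2,w=5): C=2, w*C=5*2=10
  Job (p=6,w=5): C=8, w*C=5*8=40
  Job (p=5,w=4): C=13, w*C=4*13=52
  Job (p=4,w=1): C=17, w*C=1*17=17
Total weighted completion time = 119

119


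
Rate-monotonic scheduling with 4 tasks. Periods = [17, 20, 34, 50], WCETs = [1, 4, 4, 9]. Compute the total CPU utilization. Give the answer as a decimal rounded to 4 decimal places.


Compute individual utilizations (exact fractions):
  Task 1: C/T = 1/17 (approx. 0.0588)
  Task 2: C/T = 4/20 = 1/5 (approx. 0.2)
  Task 3: C/T = 4/34 = 2/17 (approx. 0.1176)
  Task 4: C/T = 9/50 (approx. 0.18)
Total utilization U = 1/17 + 1/5 + 2/17 + 9/50 = 473/850
Rounded to 4 decimal places: U = 0.5565
RM (Liu & Layland) bound for 4 tasks = 0.756828; compare with U = 473/850 (approx. 0.556471)
U <= bound, so schedulable by RM sufficient condition.

0.5565


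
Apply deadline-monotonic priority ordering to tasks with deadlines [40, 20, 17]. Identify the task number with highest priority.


Sort tasks by relative deadline (ascending):
  Task 3: deadline = 17
  Task 2: deadline = 20
  Task 1: deadline = 40
Priority order (highest first): [3, 2, 1]
Highest priority task = 3

3


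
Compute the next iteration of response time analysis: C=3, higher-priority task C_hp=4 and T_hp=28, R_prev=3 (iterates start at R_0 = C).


R_next = C + ceil(R_prev / T_hp) * C_hp
ceil(3 / 28) = ceil(0.1071) = 1
Interference = 1 * 4 = 4
R_next = 3 + 4 = 7

7


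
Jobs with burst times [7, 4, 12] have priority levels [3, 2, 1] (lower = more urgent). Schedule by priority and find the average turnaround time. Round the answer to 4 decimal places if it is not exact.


Sort by priority (ascending = highest first):
Order: [(1, 12), (2, 4), (3, 7)]
Completion times:
  Priority 1, burst=12, C=12
  Priority 2, burst=4, C=16
  Priority 3, burst=7, C=23
Average turnaround = 51/3 = 17.0

17.0


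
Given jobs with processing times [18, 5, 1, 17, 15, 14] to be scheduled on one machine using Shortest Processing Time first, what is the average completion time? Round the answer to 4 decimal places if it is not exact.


Sort jobs by processing time (SPT order): [1, 5, 14, 15, 17, 18]
Compute completion times sequentially:
  Job 1: processing = 1, completes at 1
  Job 2: processing = 5, completes at 6
  Job 3: processing = 14, completes at 20
  Job 4: processing = 15, completes at 35
  Job 5: processing = 17, completes at 52
  Job 6: processing = 18, completes at 70
Sum of completion times = 184
Average completion time = 184/6 = 30.6667

30.6667


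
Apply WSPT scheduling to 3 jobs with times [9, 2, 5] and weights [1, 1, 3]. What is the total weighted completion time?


Compute p/w ratios and sort ascending (WSPT): [(5, 3), (2, 1), (9, 1)]
Compute weighted completion times:
  Job (p=5,w=3): C=5, w*C=3*5=15
  Job (p=2,w=1): C=7, w*C=1*7=7
  Job (p=9,w=1): C=16, w*C=1*16=16
Total weighted completion time = 38

38


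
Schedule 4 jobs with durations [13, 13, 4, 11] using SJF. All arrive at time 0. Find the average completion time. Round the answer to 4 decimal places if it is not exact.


SJF order (ascending): [4, 11, 13, 13]
Completion times:
  Job 1: burst=4, C=4
  Job 2: burst=11, C=15
  Job 3: burst=13, C=28
  Job 4: burst=13, C=41
Average completion = 88/4 = 22.0

22.0


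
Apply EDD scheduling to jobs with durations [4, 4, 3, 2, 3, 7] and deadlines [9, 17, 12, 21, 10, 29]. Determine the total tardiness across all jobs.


Sort by due date (EDD order): [(4, 9), (3, 10), (3, 12), (4, 17), (2, 21), (7, 29)]
Compute completion times and tardiness:
  Job 1: p=4, d=9, C=4, tardiness=max(0,4-9)=0
  Job 2: p=3, d=10, C=7, tardiness=max(0,7-10)=0
  Job 3: p=3, d=12, C=10, tardiness=max(0,10-12)=0
  Job 4: p=4, d=17, C=14, tardiness=max(0,14-17)=0
  Job 5: p=2, d=21, C=16, tardiness=max(0,16-21)=0
  Job 6: p=7, d=29, C=23, tardiness=max(0,23-29)=0
Total tardiness = 0

0
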